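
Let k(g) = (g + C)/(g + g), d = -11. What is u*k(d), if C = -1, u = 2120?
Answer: 12720/11 ≈ 1156.4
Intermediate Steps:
k(g) = (-1 + g)/(2*g) (k(g) = (g - 1)/(g + g) = (-1 + g)/((2*g)) = (-1 + g)*(1/(2*g)) = (-1 + g)/(2*g))
u*k(d) = 2120*((½)*(-1 - 11)/(-11)) = 2120*((½)*(-1/11)*(-12)) = 2120*(6/11) = 12720/11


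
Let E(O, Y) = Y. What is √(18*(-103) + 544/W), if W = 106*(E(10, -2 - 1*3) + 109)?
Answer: 2*I*√220027327/689 ≈ 43.057*I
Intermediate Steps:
W = 11024 (W = 106*((-2 - 1*3) + 109) = 106*((-2 - 3) + 109) = 106*(-5 + 109) = 106*104 = 11024)
√(18*(-103) + 544/W) = √(18*(-103) + 544/11024) = √(-1854 + 544*(1/11024)) = √(-1854 + 34/689) = √(-1277372/689) = 2*I*√220027327/689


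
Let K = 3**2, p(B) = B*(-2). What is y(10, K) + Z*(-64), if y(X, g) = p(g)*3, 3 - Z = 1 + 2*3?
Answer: 202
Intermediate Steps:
p(B) = -2*B
K = 9
Z = -4 (Z = 3 - (1 + 2*3) = 3 - (1 + 6) = 3 - 1*7 = 3 - 7 = -4)
y(X, g) = -6*g (y(X, g) = -2*g*3 = -6*g)
y(10, K) + Z*(-64) = -6*9 - 4*(-64) = -54 + 256 = 202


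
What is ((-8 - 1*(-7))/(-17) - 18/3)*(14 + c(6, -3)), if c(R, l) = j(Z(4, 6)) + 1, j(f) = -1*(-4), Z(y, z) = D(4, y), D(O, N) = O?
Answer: -1919/17 ≈ -112.88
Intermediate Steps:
Z(y, z) = 4
j(f) = 4
c(R, l) = 5 (c(R, l) = 4 + 1 = 5)
((-8 - 1*(-7))/(-17) - 18/3)*(14 + c(6, -3)) = ((-8 - 1*(-7))/(-17) - 18/3)*(14 + 5) = ((-8 + 7)*(-1/17) - 18*1/3)*19 = (-1*(-1/17) - 6)*19 = (1/17 - 6)*19 = -101/17*19 = -1919/17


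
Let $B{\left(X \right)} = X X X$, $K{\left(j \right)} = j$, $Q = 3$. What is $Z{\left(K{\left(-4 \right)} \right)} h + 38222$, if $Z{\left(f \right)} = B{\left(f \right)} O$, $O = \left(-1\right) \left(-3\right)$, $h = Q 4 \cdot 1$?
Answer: $35918$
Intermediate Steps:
$h = 12$ ($h = 3 \cdot 4 \cdot 1 = 12 \cdot 1 = 12$)
$B{\left(X \right)} = X^{3}$ ($B{\left(X \right)} = X^{2} X = X^{3}$)
$O = 3$
$Z{\left(f \right)} = 3 f^{3}$ ($Z{\left(f \right)} = f^{3} \cdot 3 = 3 f^{3}$)
$Z{\left(K{\left(-4 \right)} \right)} h + 38222 = 3 \left(-4\right)^{3} \cdot 12 + 38222 = 3 \left(-64\right) 12 + 38222 = \left(-192\right) 12 + 38222 = -2304 + 38222 = 35918$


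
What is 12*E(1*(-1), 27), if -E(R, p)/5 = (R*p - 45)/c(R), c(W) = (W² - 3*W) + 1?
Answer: 864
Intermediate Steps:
c(W) = 1 + W² - 3*W
E(R, p) = -5*(-45 + R*p)/(1 + R² - 3*R) (E(R, p) = -5*(R*p - 45)/(1 + R² - 3*R) = -5*(-45 + R*p)/(1 + R² - 3*R))
12*E(1*(-1), 27) = 12*(5*(45 - 1*1*(-1)*27)/(1 + (1*(-1))² - 3*(-1))) = 12*(5*(45 - 1*(-1)*27)/(1 + (-1)² - 3*(-1))) = 12*(5*(45 + 27)/(1 + 1 + 3)) = 12*(5*72/5) = 12*(5*(⅕)*72) = 12*72 = 864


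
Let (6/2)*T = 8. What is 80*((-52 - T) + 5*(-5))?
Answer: -19120/3 ≈ -6373.3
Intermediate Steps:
T = 8/3 (T = (⅓)*8 = 8/3 ≈ 2.6667)
80*((-52 - T) + 5*(-5)) = 80*((-52 - 1*8/3) + 5*(-5)) = 80*((-52 - 8/3) - 25) = 80*(-164/3 - 25) = 80*(-239/3) = -19120/3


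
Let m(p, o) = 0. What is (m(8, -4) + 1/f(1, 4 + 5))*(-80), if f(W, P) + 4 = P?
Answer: -16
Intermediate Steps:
f(W, P) = -4 + P
(m(8, -4) + 1/f(1, 4 + 5))*(-80) = (0 + 1/(-4 + (4 + 5)))*(-80) = (0 + 1/(-4 + 9))*(-80) = (0 + 1/5)*(-80) = (0 + ⅕)*(-80) = (⅕)*(-80) = -16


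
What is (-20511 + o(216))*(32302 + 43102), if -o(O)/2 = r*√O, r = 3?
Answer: -1546611444 - 2714544*√6 ≈ -1.5533e+9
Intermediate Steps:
o(O) = -6*√O
(-20511 + o(216))*(32302 + 43102) = (-20511 - 36*√6)*(32302 + 43102) = (-20511 - 36*√6)*75404 = -1546611444 - 2714544*√6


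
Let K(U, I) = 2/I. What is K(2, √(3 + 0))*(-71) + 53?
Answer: 53 - 142*√3/3 ≈ -28.984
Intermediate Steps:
K(2, √(3 + 0))*(-71) + 53 = (2/(√(3 + 0)))*(-71) + 53 = (2/(√3))*(-71) + 53 = (2*(√3/3))*(-71) + 53 = (2*√3/3)*(-71) + 53 = -142*√3/3 + 53 = 53 - 142*√3/3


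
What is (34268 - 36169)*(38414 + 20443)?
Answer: -111887157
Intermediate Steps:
(34268 - 36169)*(38414 + 20443) = -1901*58857 = -111887157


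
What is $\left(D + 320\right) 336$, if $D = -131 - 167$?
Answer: $7392$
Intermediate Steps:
$D = -298$
$\left(D + 320\right) 336 = \left(-298 + 320\right) 336 = 22 \cdot 336 = 7392$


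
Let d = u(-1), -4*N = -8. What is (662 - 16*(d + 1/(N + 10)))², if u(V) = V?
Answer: 4120900/9 ≈ 4.5788e+5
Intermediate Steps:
N = 2 (N = -¼*(-8) = 2)
d = -1
(662 - 16*(d + 1/(N + 10)))² = (662 - 16*(-1 + 1/(2 + 10)))² = (662 - 16*(-1 + 1/12))² = (662 - 16*(-11/12))² = (662 + 44/3)² = (2030/3)² = 4120900/9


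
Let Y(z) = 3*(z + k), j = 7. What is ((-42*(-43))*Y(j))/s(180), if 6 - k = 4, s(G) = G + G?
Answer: 2709/20 ≈ 135.45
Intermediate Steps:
s(G) = 2*G
k = 2 (k = 6 - 1*4 = 6 - 4 = 2)
Y(z) = 6 + 3*z (Y(z) = 3*(z + 2) = 3*(2 + z) = 6 + 3*z)
((-42*(-43))*Y(j))/s(180) = ((-42*(-43))*(6 + 3*7))/((2*180)) = (1806*(6 + 21))/360 = (1806*27)*(1/360) = 48762*(1/360) = 2709/20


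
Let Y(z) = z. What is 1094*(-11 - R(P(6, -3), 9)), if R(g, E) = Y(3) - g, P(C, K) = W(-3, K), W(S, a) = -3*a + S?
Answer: -8752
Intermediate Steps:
W(S, a) = S - 3*a
P(C, K) = -3 - 3*K
R(g, E) = 3 - g
1094*(-11 - R(P(6, -3), 9)) = 1094*(-11 - (3 - (-3 - 3*(-3)))) = 1094*(-11 - (3 - (-3 + 9))) = 1094*(-11 - (3 - 1*6)) = 1094*(-11 - (3 - 6)) = 1094*(-11 - 1*(-3)) = 1094*(-11 + 3) = 1094*(-8) = -8752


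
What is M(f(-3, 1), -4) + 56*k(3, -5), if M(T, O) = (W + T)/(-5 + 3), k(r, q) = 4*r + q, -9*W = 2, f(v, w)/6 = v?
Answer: 3610/9 ≈ 401.11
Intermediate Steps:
f(v, w) = 6*v
W = -2/9 (W = -1/9*2 = -2/9 ≈ -0.22222)
k(r, q) = q + 4*r
M(T, O) = 1/9 - T/2 (M(T, O) = (-2/9 + T)/(-5 + 3) = (-2/9 + T)/(-2) = (-2/9 + T)*(-1/2) = 1/9 - T/2)
M(f(-3, 1), -4) + 56*k(3, -5) = (1/9 - 3*(-3)) + 56*(-5 + 4*3) = (1/9 - 1/2*(-18)) + 56*(-5 + 12) = (1/9 + 9) + 56*7 = 82/9 + 392 = 3610/9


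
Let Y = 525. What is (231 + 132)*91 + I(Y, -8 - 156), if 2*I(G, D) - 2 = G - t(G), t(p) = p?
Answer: 33034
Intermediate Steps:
I(G, D) = 1 (I(G, D) = 1 + (G - G)/2 = 1 + (1/2)*0 = 1 + 0 = 1)
(231 + 132)*91 + I(Y, -8 - 156) = (231 + 132)*91 + 1 = 363*91 + 1 = 33033 + 1 = 33034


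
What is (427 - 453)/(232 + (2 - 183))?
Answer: -26/51 ≈ -0.50980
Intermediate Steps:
(427 - 453)/(232 + (2 - 183)) = -26/(232 - 181) = -26/51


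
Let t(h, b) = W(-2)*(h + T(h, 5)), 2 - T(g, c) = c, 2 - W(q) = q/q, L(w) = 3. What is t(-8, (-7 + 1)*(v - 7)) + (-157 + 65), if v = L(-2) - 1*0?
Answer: -103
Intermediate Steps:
W(q) = 1 (W(q) = 2 - q/q = 2 - 1*1 = 2 - 1 = 1)
T(g, c) = 2 - c
v = 3 (v = 3 - 1*0 = 3 + 0 = 3)
t(h, b) = -3 + h (t(h, b) = 1*(h + (2 - 1*5)) = 1*(h + (2 - 5)) = 1*(h - 3) = 1*(-3 + h) = -3 + h)
t(-8, (-7 + 1)*(v - 7)) + (-157 + 65) = (-3 - 8) + (-157 + 65) = -11 - 92 = -103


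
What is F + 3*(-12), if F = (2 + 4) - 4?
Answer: -34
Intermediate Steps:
F = 2 (F = 6 - 4 = 2)
F + 3*(-12) = 2 + 3*(-12) = 2 - 36 = -34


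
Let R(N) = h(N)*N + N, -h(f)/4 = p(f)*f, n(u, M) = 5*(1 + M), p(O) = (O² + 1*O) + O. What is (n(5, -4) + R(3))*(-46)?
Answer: 25392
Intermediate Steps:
p(O) = O² + 2*O (p(O) = (O² + O) + O = (O + O²) + O = O² + 2*O)
n(u, M) = 5 + 5*M
h(f) = -4*f²*(2 + f) (h(f) = -4*f*(2 + f)*f = -4*f²*(2 + f))
R(N) = N + 4*N³*(-2 - N) (R(N) = (4*N²*(-2 - N))*N + N = 4*N³*(-2 - N) + N = N + 4*N³*(-2 - N))
(n(5, -4) + R(3))*(-46) = ((5 + 5*(-4)) + (3 - 8*3³ - 4*3⁴))*(-46) = ((5 - 20) + (3 - 8*27 - 4*81))*(-46) = (-15 + (3 - 216 - 324))*(-46) = (-15 - 537)*(-46) = -552*(-46) = 25392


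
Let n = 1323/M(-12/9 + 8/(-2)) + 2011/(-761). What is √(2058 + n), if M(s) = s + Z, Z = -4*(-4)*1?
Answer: √80776303906/6088 ≈ 46.684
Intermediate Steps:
Z = 16 (Z = 16*1 = 16)
M(s) = 16 + s (M(s) = s + 16 = 16 + s)
n = 2956057/24352 (n = 1323/(16 + (-12/9 + 8/(-2))) + 2011/(-761) = 1323/(16 + (-12*⅑ + 8*(-½))) + 2011*(-1/761) = 1323/(16 + (-4/3 - 4)) - 2011/761 = 1323/(16 - 16/3) - 2011/761 = 1323/(32/3) - 2011/761 = 1323*(3/32) - 2011/761 = 3969/32 - 2011/761 = 2956057/24352 ≈ 121.39)
√(2058 + n) = √(2058 + 2956057/24352) = √(53072473/24352) = √80776303906/6088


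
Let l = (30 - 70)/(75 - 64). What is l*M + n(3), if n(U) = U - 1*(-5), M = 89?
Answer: -3472/11 ≈ -315.64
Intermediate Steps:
l = -40/11 ≈ -3.6364
n(U) = 5 + U (n(U) = U + 5 = 5 + U)
l*M + n(3) = -40/11*89 + (5 + 3) = -3560/11 + 8 = -3472/11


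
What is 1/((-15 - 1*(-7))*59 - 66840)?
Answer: -1/67312 ≈ -1.4856e-5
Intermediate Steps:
1/((-15 - 1*(-7))*59 - 66840) = 1/((-15 + 7)*59 - 66840) = 1/(-8*59 - 66840) = 1/(-472 - 66840) = 1/(-67312) = -1/67312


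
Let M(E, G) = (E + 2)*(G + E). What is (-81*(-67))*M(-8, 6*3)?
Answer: -325620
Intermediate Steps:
M(E, G) = (2 + E)*(E + G)
(-81*(-67))*M(-8, 6*3) = (-81*(-67))*((-8)² + 2*(-8) + 2*(6*3) - 48*3) = 5427*(64 - 16 + 2*18 - 8*18) = 5427*(64 - 16 + 36 - 144) = 5427*(-60) = -325620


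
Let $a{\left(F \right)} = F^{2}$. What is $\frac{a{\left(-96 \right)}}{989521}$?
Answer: $\frac{9216}{989521} \approx 0.0093136$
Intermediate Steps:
$\frac{a{\left(-96 \right)}}{989521} = \frac{\left(-96\right)^{2}}{989521} = 9216 \cdot \frac{1}{989521} = \frac{9216}{989521}$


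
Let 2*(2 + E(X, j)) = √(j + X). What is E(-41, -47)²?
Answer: (2 - I*√22)² ≈ -18.0 - 18.762*I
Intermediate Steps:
E(X, j) = -2 + √(X + j)/2 (E(X, j) = -2 + √(j + X)/2 = -2 + √(X + j)/2)
E(-41, -47)² = (-2 + √(-41 - 47)/2)² = (-2 + √(-88)/2)² = (-2 + (2*I*√22)/2)² = (-2 + I*√22)²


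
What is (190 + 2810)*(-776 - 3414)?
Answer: -12570000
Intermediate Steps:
(190 + 2810)*(-776 - 3414) = 3000*(-4190) = -12570000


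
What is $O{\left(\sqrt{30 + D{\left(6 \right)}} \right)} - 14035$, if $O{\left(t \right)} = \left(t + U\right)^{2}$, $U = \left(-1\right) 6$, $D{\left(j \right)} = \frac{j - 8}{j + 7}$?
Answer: $- \frac{181599}{13} - \frac{24 \sqrt{1261}}{13} \approx -14035.0$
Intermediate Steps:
$D{\left(j \right)} = \frac{-8 + j}{7 + j}$
$U = -6$
$O{\left(t \right)} = \left(-6 + t\right)^{2}$ ($O{\left(t \right)} = \left(t - 6\right)^{2} = \left(-6 + t\right)^{2}$)
$O{\left(\sqrt{30 + D{\left(6 \right)}} \right)} - 14035 = \left(-6 + \sqrt{30 + \frac{-8 + 6}{7 + 6}}\right)^{2} - 14035 = \left(-6 + \sqrt{30 + \frac{1}{13} \left(-2\right)}\right)^{2} - 14035 = \left(-6 + \sqrt{30 - \frac{2}{13}}\right)^{2} - 14035 = \left(-6 + \sqrt{\frac{388}{13}}\right)^{2} - 14035 = \left(-6 + \frac{2 \sqrt{1261}}{13}\right)^{2} - 14035 = -14035 + \left(-6 + \frac{2 \sqrt{1261}}{13}\right)^{2}$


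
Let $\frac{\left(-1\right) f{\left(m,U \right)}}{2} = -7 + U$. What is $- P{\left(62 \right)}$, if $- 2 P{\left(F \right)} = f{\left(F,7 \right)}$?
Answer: $0$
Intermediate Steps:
$f{\left(m,U \right)} = 14 - 2 U$ ($f{\left(m,U \right)} = - 2 \left(-7 + U\right) = 14 - 2 U$)
$P{\left(F \right)} = 0$ ($P{\left(F \right)} = - \frac{14 - 14}{2} = \left(- \frac{1}{2}\right) 0 = 0$)
$- P{\left(62 \right)} = \left(-1\right) 0 = 0$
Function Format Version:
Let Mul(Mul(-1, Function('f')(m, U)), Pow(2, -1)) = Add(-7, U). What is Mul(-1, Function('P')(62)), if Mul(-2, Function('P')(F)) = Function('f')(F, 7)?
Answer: 0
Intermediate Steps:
Function('f')(m, U) = Add(14, Mul(-2, U)) (Function('f')(m, U) = Mul(-2, Add(-7, U)) = Add(14, Mul(-2, U)))
Function('P')(F) = 0 (Function('P')(F) = Mul(Rational(-1, 2), Add(14, Mul(-2, 7))) = Mul(Rational(-1, 2), Add(14, -14)) = Mul(Rational(-1, 2), 0) = 0)
Mul(-1, Function('P')(62)) = Mul(-1, 0) = 0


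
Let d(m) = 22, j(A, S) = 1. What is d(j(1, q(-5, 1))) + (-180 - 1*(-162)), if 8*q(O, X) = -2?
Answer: 4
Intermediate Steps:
q(O, X) = -¼ (q(O, X) = (⅛)*(-2) = -¼)
d(j(1, q(-5, 1))) + (-180 - 1*(-162)) = 22 + (-180 - 1*(-162)) = 22 + (-180 + 162) = 22 - 18 = 4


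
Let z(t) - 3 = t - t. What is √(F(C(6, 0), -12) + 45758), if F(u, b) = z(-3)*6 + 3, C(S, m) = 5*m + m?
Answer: √45779 ≈ 213.96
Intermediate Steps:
C(S, m) = 6*m
z(t) = 3 (z(t) = 3 + (t - t) = 3 + 0 = 3)
F(u, b) = 21 (F(u, b) = 3*6 + 3 = 18 + 3 = 21)
√(F(C(6, 0), -12) + 45758) = √(21 + 45758) = √45779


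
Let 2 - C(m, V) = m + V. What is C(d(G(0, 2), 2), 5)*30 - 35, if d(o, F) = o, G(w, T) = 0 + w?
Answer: -125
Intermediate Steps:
G(w, T) = w
C(m, V) = 2 - V - m (C(m, V) = 2 - (m + V) = 2 - (V + m) = 2 + (-V - m) = 2 - V - m)
C(d(G(0, 2), 2), 5)*30 - 35 = (2 - 1*5 - 1*0)*30 - 35 = (2 - 5 + 0)*30 - 35 = -3*30 - 35 = -90 - 35 = -125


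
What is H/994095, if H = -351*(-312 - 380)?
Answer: 26988/110455 ≈ 0.24433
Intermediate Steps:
H = 242892 (H = -351*(-692) = 242892)
H/994095 = 242892/994095 = 242892*(1/994095) = 26988/110455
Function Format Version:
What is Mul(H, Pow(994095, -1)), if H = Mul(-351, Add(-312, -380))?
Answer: Rational(26988, 110455) ≈ 0.24433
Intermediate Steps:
H = 242892 (H = Mul(-351, -692) = 242892)
Mul(H, Pow(994095, -1)) = Mul(242892, Pow(994095, -1)) = Mul(242892, Rational(1, 994095)) = Rational(26988, 110455)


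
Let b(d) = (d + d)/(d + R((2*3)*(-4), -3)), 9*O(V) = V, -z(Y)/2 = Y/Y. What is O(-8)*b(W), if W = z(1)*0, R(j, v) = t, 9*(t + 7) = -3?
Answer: 0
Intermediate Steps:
z(Y) = -2 (z(Y) = -2*Y/Y = -2*1 = -2)
t = -22/3 (t = -7 + (⅑)*(-3) = -7 - ⅓ = -22/3 ≈ -7.3333)
O(V) = V/9
R(j, v) = -22/3
W = 0 (W = -2*0 = 0)
b(d) = 2*d/(-22/3 + d) (b(d) = (d + d)/(d - 22/3) = (2*d)/(-22/3 + d) = 2*d/(-22/3 + d))
O(-8)*b(W) = ((⅑)*(-8))*(6*0/(-22 + 3*0)) = -16*0/(3*(-22 + 0)) = -16*0/(3*(-22)) = -16*0*(-1)/(3*22) = -8/9*0 = 0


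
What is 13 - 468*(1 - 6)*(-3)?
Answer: -7007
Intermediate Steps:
13 - 468*(1 - 6)*(-3) = 13 - (-2340)*(-3) = 13 - 468*15 = 13 - 7020 = -7007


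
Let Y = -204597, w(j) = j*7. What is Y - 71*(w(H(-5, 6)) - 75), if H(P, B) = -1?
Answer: -198775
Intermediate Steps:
w(j) = 7*j
Y - 71*(w(H(-5, 6)) - 75) = -204597 - 71*(7*(-1) - 75) = -204597 - 71*(-7 - 75) = -204597 - 71*(-82) = -204597 - 1*(-5822) = -204597 + 5822 = -198775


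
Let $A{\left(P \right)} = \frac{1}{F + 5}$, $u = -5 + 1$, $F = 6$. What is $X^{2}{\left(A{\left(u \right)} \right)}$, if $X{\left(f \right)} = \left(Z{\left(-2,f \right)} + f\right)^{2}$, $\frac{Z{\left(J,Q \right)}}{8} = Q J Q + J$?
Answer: $\frac{14193913085361}{214358881} \approx 66216.0$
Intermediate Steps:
$u = -4$
$Z{\left(J,Q \right)} = 8 J + 8 J Q^{2}$ ($Z{\left(J,Q \right)} = 8 \left(Q J Q + J\right) = 8 \left(J Q Q + J\right) = 8 \left(J Q^{2} + J\right) = 8 \left(J + J Q^{2}\right) = 8 J + 8 J Q^{2}$)
$A{\left(P \right)} = \frac{1}{11}$ ($A{\left(P \right)} = \frac{1}{6 + 5} = \frac{1}{11}$)
$X{\left(f \right)} = \left(-16 + f - 16 f^{2}\right)^{2}$ ($X{\left(f \right)} = \left(8 \left(-2\right) \left(1 + f^{2}\right) + f\right)^{2} = \left(\left(-16 - 16 f^{2}\right) + f\right)^{2} = \left(-16 + f - 16 f^{2}\right)^{2}$)
$X^{2}{\left(A{\left(u \right)} \right)} = \left(\left(-16 + \frac{1}{11} - \frac{16}{121}\right)^{2}\right)^{2} = \left(\left(- \frac{1941}{121}\right)^{2}\right)^{2} = \left(\frac{3767481}{14641}\right)^{2} = \frac{14193913085361}{214358881}$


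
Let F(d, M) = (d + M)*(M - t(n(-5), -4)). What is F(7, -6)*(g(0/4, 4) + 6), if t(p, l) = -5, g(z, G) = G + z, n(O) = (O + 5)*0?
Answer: -10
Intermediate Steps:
n(O) = 0 (n(O) = (5 + O)*0 = 0)
F(d, M) = (5 + M)*(M + d) (F(d, M) = (d + M)*(M - 1*(-5)) = (M + d)*(M + 5) = (M + d)*(5 + M) = (5 + M)*(M + d))
F(7, -6)*(g(0/4, 4) + 6) = ((-6)² + 5*(-6) + 5*7 - 6*7)*((4 + 0/4) + 6) = (36 - 30 + 35 - 42)*((4 + 0*(¼)) + 6) = -((4 + 0) + 6) = -(4 + 6) = -1*10 = -10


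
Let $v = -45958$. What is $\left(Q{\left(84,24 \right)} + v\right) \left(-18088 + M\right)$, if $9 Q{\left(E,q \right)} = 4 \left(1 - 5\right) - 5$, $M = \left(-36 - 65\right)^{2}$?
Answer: $362489149$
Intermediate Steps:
$M = 10201$ ($M = \left(-101\right)^{2} = 10201$)
$Q{\left(E,q \right)} = - \frac{7}{3}$ ($Q{\left(E,q \right)} = \frac{4 \left(1 - 5\right) - 5}{9} = \frac{4 \left(-4\right) - 5}{9} = \frac{-16 - 5}{9} = \frac{1}{9} \left(-21\right) = - \frac{7}{3}$)
$\left(Q{\left(84,24 \right)} + v\right) \left(-18088 + M\right) = \left(- \frac{7}{3} - 45958\right) \left(-18088 + 10201\right) = \left(- \frac{137881}{3}\right) \left(-7887\right) = 362489149$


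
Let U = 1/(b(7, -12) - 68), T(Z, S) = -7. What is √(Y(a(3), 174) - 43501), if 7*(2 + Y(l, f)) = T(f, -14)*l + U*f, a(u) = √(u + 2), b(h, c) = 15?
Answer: √(-5987860977 - 137641*√5)/371 ≈ 208.58*I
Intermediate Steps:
a(u) = √(2 + u)
U = -1/53 (U = 1/(15 - 68) = 1/(-53) = -1/53 ≈ -0.018868)
Y(l, f) = -2 - l - f/371 (Y(l, f) = -2 + (-7*l - f/53)/7 = -2 + (-l - f/371) = -2 - l - f/371)
√(Y(a(3), 174) - 43501) = √((-2 - √(2 + 3) - 1/371*174) - 43501) = √((-2 - √5 - 174/371) - 43501) = √((-916/371 - √5) - 43501) = √(-16139787/371 - √5)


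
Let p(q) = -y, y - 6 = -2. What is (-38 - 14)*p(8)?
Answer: 208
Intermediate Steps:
y = 4 (y = 6 - 2 = 4)
p(q) = -4 (p(q) = -1*4 = -4)
(-38 - 14)*p(8) = (-38 - 14)*(-4) = -52*(-4) = 208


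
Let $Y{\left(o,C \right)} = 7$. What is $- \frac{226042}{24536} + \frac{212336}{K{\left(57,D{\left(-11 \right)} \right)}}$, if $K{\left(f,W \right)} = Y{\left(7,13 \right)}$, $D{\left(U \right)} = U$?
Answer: $\frac{2604146901}{85876} \approx 30325.0$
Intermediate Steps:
$K{\left(f,W \right)} = 7$
$- \frac{226042}{24536} + \frac{212336}{K{\left(57,D{\left(-11 \right)} \right)}} = - \frac{226042}{24536} + \frac{212336}{7} = \left(-226042\right) \frac{1}{24536} + 212336 \cdot \frac{1}{7} = - \frac{113021}{12268} + \frac{212336}{7} = \frac{2604146901}{85876}$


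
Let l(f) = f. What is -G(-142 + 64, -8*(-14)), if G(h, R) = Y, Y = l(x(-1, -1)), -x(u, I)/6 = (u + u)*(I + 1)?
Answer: 0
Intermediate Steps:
x(u, I) = -12*u*(1 + I) (x(u, I) = -6*(u + u)*(I + 1) = -6*2*u*(1 + I) = -12*u*(1 + I))
Y = 0 (Y = -12*(-1)*(1 - 1) = -12*(-1)*0 = 0)
G(h, R) = 0
-G(-142 + 64, -8*(-14)) = -1*0 = 0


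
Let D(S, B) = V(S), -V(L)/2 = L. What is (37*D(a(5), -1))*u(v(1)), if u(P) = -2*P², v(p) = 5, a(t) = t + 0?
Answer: 18500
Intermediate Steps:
V(L) = -2*L
a(t) = t
D(S, B) = -2*S
(37*D(a(5), -1))*u(v(1)) = (37*(-2*5))*(-2*5²) = (37*(-10))*(-2*25) = -370*(-50) = 18500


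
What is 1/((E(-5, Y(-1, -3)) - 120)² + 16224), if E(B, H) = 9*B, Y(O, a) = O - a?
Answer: 1/43449 ≈ 2.3015e-5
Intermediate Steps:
1/((E(-5, Y(-1, -3)) - 120)² + 16224) = 1/((9*(-5) - 120)² + 16224) = 1/((-45 - 120)² + 16224) = 1/((-165)² + 16224) = 1/(27225 + 16224) = 1/43449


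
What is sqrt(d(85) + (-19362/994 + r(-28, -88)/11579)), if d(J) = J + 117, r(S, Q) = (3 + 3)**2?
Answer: sqrt(123361415549053)/822109 ≈ 13.510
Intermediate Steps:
r(S, Q) = 36 (r(S, Q) = 6**2 = 36)
d(J) = 117 + J
sqrt(d(85) + (-19362/994 + r(-28, -88)/11579)) = sqrt((117 + 85) + (-19362/994 + 36/11579)) = sqrt(202 + (-19362*1/994 + 36*(1/11579))) = sqrt(202 + (-1383/71 + 36/11579)) = sqrt(202 - 16011201/822109) = sqrt(150054817/822109) = sqrt(123361415549053)/822109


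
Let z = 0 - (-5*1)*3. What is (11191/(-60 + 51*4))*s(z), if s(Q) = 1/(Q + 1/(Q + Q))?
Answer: 55955/10824 ≈ 5.1695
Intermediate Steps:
z = 15 (z = 0 - (-5)*3 = 0 - 1*(-15) = 0 + 15 = 15)
s(Q) = 1/(Q + 1/(2*Q))
(11191/(-60 + 51*4))*s(z) = (11191/(-60 + 51*4))*(2*15/(1 + 2*15²)) = (11191/(-60 + 204))*(2*15/(1 + 2*225)) = (11191/144)*(2*15/(1 + 450)) = (11191*(1/144))*(2*15/451) = 11191*(2*15*(1/451))/144 = (11191/144)*(30/451) = 55955/10824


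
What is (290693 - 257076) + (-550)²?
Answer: 336117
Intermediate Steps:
(290693 - 257076) + (-550)² = 33617 + 302500 = 336117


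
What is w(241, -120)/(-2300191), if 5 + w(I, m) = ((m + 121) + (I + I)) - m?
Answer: -598/2300191 ≈ -0.00025998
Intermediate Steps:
w(I, m) = 116 + 2*I (w(I, m) = -5 + (((m + 121) + (I + I)) - m) = -5 + (((121 + m) + 2*I) - m) = -5 + ((121 + m + 2*I) - m) = -5 + (121 + 2*I) = 116 + 2*I)
w(241, -120)/(-2300191) = (116 + 2*241)/(-2300191) = (116 + 482)*(-1/2300191) = 598*(-1/2300191) = -598/2300191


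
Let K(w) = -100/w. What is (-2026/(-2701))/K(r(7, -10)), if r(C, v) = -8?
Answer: 4052/67525 ≈ 0.060007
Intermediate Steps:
(-2026/(-2701))/K(r(7, -10)) = (-2026/(-2701))/((-100/(-8))) = (-2026*(-1/2701))/((-100*(-1/8))) = 2026/(2701*(25/2)) = (2026/2701)*(2/25) = 4052/67525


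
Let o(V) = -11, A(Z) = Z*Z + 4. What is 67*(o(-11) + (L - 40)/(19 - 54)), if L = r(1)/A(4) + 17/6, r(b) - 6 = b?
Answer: -1399697/2100 ≈ -666.52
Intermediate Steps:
A(Z) = 4 + Z² (A(Z) = Z² + 4 = 4 + Z²)
r(b) = 6 + b
L = 191/60 (L = (6 + 1)/(4 + 4²) + 17/6 = 7/(4 + 16) + 17*(⅙) = 7/20 + 17/6 = 191/60 ≈ 3.1833)
67*(o(-11) + (L - 40)/(19 - 54)) = 67*(-11 + (191/60 - 40)/(19 - 54)) = 67*(-11 - 2209/60/(-35)) = 67*(-11 - 2209/60*(-1/35)) = 67*(-11 + 2209/2100) = 67*(-20891/2100) = -1399697/2100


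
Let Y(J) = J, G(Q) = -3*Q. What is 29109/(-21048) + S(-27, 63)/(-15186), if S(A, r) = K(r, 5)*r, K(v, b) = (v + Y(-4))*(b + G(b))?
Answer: 18905827/17757496 ≈ 1.0647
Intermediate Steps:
K(v, b) = -2*b*(-4 + v) (K(v, b) = (v - 4)*(b - 3*b) = (-4 + v)*(-2*b) = -2*b*(-4 + v))
S(A, r) = r*(40 - 10*r) (S(A, r) = (2*5*(4 - r))*r = (40 - 10*r)*r = r*(40 - 10*r))
29109/(-21048) + S(-27, 63)/(-15186) = 29109/(-21048) + (10*63*(4 - 1*63))/(-15186) = 29109*(-1/21048) + (10*63*(4 - 63))*(-1/15186) = -9703/7016 + (10*63*(-59))*(-1/15186) = -9703/7016 - 37170*(-1/15186) = -9703/7016 + 6195/2531 = 18905827/17757496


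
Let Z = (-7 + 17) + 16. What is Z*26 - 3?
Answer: 673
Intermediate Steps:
Z = 26 (Z = 10 + 16 = 26)
Z*26 - 3 = 26*26 - 3 = 676 - 3 = 673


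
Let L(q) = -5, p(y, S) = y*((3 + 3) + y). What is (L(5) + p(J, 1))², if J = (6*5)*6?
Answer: 1120575625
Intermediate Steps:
J = 180 (J = 30*6 = 180)
p(y, S) = y*(6 + y)
(L(5) + p(J, 1))² = (-5 + 180*(6 + 180))² = (-5 + 180*186)² = (-5 + 33480)² = 33475² = 1120575625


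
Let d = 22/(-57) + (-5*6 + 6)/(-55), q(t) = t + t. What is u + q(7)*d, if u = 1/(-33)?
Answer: 2117/3135 ≈ 0.67528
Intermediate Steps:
q(t) = 2*t
u = -1/33 ≈ -0.030303
d = 158/3135 (d = 22*(-1/57) + (-30 + 6)*(-1/55) = -22/57 - 24*(-1/55) = -22/57 + 24/55 = 158/3135 ≈ 0.050399)
u + q(7)*d = -1/33 + (2*7)*(158/3135) = -1/33 + 14*(158/3135) = -1/33 + 2212/3135 = 2117/3135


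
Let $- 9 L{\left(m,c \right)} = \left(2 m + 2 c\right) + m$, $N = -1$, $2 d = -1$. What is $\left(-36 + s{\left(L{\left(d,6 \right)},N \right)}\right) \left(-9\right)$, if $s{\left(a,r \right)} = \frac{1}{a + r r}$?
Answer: $378$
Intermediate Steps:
$d = - \frac{1}{2}$ ($d = \frac{1}{2} \left(-1\right) = - \frac{1}{2} \approx -0.5$)
$L{\left(m,c \right)} = - \frac{2 c}{9} - \frac{m}{3}$ ($L{\left(m,c \right)} = - \frac{\left(2 m + 2 c\right) + m}{9} = - \frac{\left(2 c + 2 m\right) + m}{9} = - \frac{2 c + 3 m}{9} = - \frac{2 c}{9} - \frac{m}{3}$)
$s{\left(a,r \right)} = \frac{1}{a + r^{2}}$
$\left(-36 + s{\left(L{\left(d,6 \right)},N \right)}\right) \left(-9\right) = \left(-36 + \frac{1}{\left(\left(- \frac{2}{9}\right) 6 - - \frac{1}{6}\right) + \left(-1\right)^{2}}\right) \left(-9\right) = \left(-36 + \frac{1}{\left(- \frac{4}{3} + \frac{1}{6}\right) + 1}\right) \left(-9\right) = \left(-36 + \frac{1}{- \frac{7}{6} + 1}\right) \left(-9\right) = \left(-36 + \frac{1}{- \frac{1}{6}}\right) \left(-9\right) = \left(-36 - 6\right) \left(-9\right) = \left(-42\right) \left(-9\right) = 378$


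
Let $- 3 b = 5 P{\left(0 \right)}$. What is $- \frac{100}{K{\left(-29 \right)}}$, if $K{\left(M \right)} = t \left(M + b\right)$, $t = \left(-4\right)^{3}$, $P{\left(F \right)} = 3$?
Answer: $- \frac{25}{544} \approx -0.045956$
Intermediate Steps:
$t = -64$
$b = -5$ ($b = - \frac{5 \cdot 3}{3} = \left(- \frac{1}{3}\right) 15 = -5$)
$K{\left(M \right)} = 320 - 64 M$ ($K{\left(M \right)} = - 64 \left(M - 5\right) = - 64 \left(-5 + M\right) = 320 - 64 M$)
$- \frac{100}{K{\left(-29 \right)}} = - \frac{100}{320 - -1856} = - \frac{100}{320 + 1856} = - \frac{100}{2176} = \left(-100\right) \frac{1}{2176} = - \frac{25}{544}$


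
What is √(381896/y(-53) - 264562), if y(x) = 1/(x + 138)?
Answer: √32196598 ≈ 5674.2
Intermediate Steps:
y(x) = 1/(138 + x)
√(381896/y(-53) - 264562) = √(381896/(1/(138 - 53)) - 264562) = √(381896/(1/85) - 264562) = √(381896*85 - 264562) = √(32461160 - 264562) = √32196598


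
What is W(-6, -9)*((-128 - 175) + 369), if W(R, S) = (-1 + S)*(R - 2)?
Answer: 5280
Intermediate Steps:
W(R, S) = (-1 + S)*(-2 + R)
W(-6, -9)*((-128 - 175) + 369) = (2 - 1*(-6) - 2*(-9) - 6*(-9))*((-128 - 175) + 369) = (2 + 6 + 18 + 54)*(-303 + 369) = 80*66 = 5280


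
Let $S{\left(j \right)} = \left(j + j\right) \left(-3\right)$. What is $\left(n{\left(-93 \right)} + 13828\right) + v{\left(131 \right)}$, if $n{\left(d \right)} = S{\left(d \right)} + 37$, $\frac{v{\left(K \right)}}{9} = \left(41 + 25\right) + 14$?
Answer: $15143$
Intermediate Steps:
$v{\left(K \right)} = 720$ ($v{\left(K \right)} = 9 \left(\left(41 + 25\right) + 14\right) = 9 \left(66 + 14\right) = 9 \cdot 80 = 720$)
$S{\left(j \right)} = - 6 j$ ($S{\left(j \right)} = 2 j \left(-3\right) = - 6 j$)
$n{\left(d \right)} = 37 - 6 d$ ($n{\left(d \right)} = - 6 d + 37 = 37 - 6 d$)
$\left(n{\left(-93 \right)} + 13828\right) + v{\left(131 \right)} = \left(\left(37 - -558\right) + 13828\right) + 720 = \left(\left(37 + 558\right) + 13828\right) + 720 = \left(595 + 13828\right) + 720 = 14423 + 720 = 15143$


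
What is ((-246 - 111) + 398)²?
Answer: 1681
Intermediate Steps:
((-246 - 111) + 398)² = (-357 + 398)² = 41² = 1681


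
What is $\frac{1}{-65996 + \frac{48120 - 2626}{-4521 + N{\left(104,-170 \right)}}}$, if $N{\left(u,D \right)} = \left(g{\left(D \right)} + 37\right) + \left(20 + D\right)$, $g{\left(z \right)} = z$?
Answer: $- \frac{2402}{158545139} \approx -1.515 \cdot 10^{-5}$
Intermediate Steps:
$N{\left(u,D \right)} = 57 + 2 D$ ($N{\left(u,D \right)} = \left(D + 37\right) + \left(20 + D\right) = \left(37 + D\right) + \left(20 + D\right) = 57 + 2 D$)
$\frac{1}{-65996 + \frac{48120 - 2626}{-4521 + N{\left(104,-170 \right)}}} = \frac{1}{-65996 + \frac{48120 - 2626}{-4521 + \left(57 + 2 \left(-170\right)\right)}} = \frac{1}{-65996 + \frac{45494}{-4521 + \left(57 - 340\right)}} = \frac{1}{-65996 + \frac{45494}{-4521 - 283}} = \frac{1}{-65996 + \frac{45494}{-4804}} = \frac{1}{-65996 + 45494 \left(- \frac{1}{4804}\right)} = \frac{1}{-65996 - \frac{22747}{2402}} = \frac{1}{- \frac{158545139}{2402}} = - \frac{2402}{158545139}$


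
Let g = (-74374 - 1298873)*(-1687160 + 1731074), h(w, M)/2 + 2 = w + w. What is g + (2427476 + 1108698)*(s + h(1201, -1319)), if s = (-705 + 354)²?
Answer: 392329039416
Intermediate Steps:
h(w, M) = -4 + 4*w (h(w, M) = -4 + 2*(w + w) = -4 + 2*(2*w) = -4 + 4*w)
s = 123201 (s = (-351)² = 123201)
g = -60304768758 (g = -1373247*43914 = -60304768758)
g + (2427476 + 1108698)*(s + h(1201, -1319)) = -60304768758 + (2427476 + 1108698)*(123201 + (-4 + 4*1201)) = -60304768758 + 3536174*(123201 + (-4 + 4804)) = -60304768758 + 3536174*(123201 + 4800) = -60304768758 + 3536174*128001 = -60304768758 + 452633808174 = 392329039416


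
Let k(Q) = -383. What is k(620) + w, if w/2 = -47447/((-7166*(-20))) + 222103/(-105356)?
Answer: -732102056443/1887452740 ≈ -387.88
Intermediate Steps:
w = -9207657023/1887452740 (w = 2*(-47447/((-7166*(-20))) + 222103/(-105356)) = 2*(-47447/143320 + 222103*(-1/105356)) = 2*(-47447*1/143320 - 222103/105356) = 2*(-47447/143320 - 222103/105356) = 2*(-9207657023/3774905480) = -9207657023/1887452740 ≈ -4.8783)
k(620) + w = -383 - 9207657023/1887452740 = -732102056443/1887452740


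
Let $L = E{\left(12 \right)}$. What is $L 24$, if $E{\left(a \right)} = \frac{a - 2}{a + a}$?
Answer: $10$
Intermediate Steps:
$E{\left(a \right)} = \frac{-2 + a}{2 a}$
$L = \frac{5}{12}$ ($L = \frac{-2 + 12}{2 \cdot 12} = \frac{1}{2} \cdot \frac{1}{12} \cdot 10 = \frac{5}{12} \approx 0.41667$)
$L 24 = \frac{5}{12} \cdot 24 = 10$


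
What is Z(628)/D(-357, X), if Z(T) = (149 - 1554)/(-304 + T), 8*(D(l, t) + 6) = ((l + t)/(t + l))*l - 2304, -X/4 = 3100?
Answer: 2810/219429 ≈ 0.012806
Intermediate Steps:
X = -12400 (X = -4*3100 = -12400)
D(l, t) = -294 + l/8 (D(l, t) = -6 + (((l + t)/(t + l))*l - 2304)/8 = -6 + (((l + t)/(l + t))*l - 2304)/8 = -6 + (1*l - 2304)/8 = -6 + (l - 2304)/8 = -6 + (-2304 + l)/8 = -6 + (-288 + l/8) = -294 + l/8)
Z(T) = -1405/(-304 + T)
Z(628)/D(-357, X) = (-1405/(-304 + 628))/(-294 + (⅛)*(-357)) = (-1405/324)/(-294 - 357/8) = (-1405*1/324)/(-2709/8) = -1405/324*(-8/2709) = 2810/219429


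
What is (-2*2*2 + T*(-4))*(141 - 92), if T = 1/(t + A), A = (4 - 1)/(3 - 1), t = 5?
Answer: -5488/13 ≈ -422.15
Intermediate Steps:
A = 3/2 ≈ 1.5000
T = 2/13 (T = 1/(5 + 3/2) = 1/(13/2) = 2/13 ≈ 0.15385)
(-2*2*2 + T*(-4))*(141 - 92) = (-2*2*2 + (2/13)*(-4))*(141 - 92) = (-4*2 - 8/13)*49 = (-8 - 8/13)*49 = -112/13*49 = -5488/13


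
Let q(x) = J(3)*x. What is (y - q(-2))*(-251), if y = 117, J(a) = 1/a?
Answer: -88603/3 ≈ -29534.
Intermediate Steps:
J(a) = 1/a
q(x) = x/3
(y - q(-2))*(-251) = (117 - (-2)/3)*(-251) = (117 - 1*(-⅔))*(-251) = (117 + ⅔)*(-251) = (353/3)*(-251) = -88603/3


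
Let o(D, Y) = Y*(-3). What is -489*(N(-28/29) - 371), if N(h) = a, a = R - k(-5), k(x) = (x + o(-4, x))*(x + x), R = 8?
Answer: 128607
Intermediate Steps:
o(D, Y) = -3*Y
k(x) = -4*x² (k(x) = (x - 3*x)*(x + x) = (-2*x)*(2*x) = -4*x²)
a = 108 (a = 8 - (-4)*(-5)² = 8 - (-4)*25 = 8 - 1*(-100) = 8 + 100 = 108)
N(h) = 108
-489*(N(-28/29) - 371) = -489*(108 - 371) = -489*(-263) = 128607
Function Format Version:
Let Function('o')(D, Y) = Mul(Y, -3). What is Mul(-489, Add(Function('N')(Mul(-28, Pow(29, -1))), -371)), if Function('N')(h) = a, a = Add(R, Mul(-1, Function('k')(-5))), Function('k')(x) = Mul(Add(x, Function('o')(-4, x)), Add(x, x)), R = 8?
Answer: 128607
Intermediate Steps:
Function('o')(D, Y) = Mul(-3, Y)
Function('k')(x) = Mul(-4, Pow(x, 2)) (Function('k')(x) = Mul(Add(x, Mul(-3, x)), Add(x, x)) = Mul(Mul(-2, x), Mul(2, x)) = Mul(-4, Pow(x, 2)))
a = 108 (a = Add(8, Mul(-1, Mul(-4, Pow(-5, 2)))) = Add(8, Mul(-1, Mul(-4, 25))) = Add(8, Mul(-1, -100)) = Add(8, 100) = 108)
Function('N')(h) = 108
Mul(-489, Add(Function('N')(Mul(-28, Pow(29, -1))), -371)) = Mul(-489, Add(108, -371)) = Mul(-489, -263) = 128607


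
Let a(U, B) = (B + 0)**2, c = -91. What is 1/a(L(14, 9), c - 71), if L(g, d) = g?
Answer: 1/26244 ≈ 3.8104e-5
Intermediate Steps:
a(U, B) = B**2
1/a(L(14, 9), c - 71) = 1/((-91 - 71)**2) = 1/((-162)**2) = 1/26244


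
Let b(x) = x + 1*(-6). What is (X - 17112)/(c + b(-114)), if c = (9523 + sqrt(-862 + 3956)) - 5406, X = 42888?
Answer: 4906032/760615 - 8592*sqrt(3094)/5324305 ≈ 6.3603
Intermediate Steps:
c = 4117 + sqrt(3094) (c = (9523 + sqrt(3094)) - 5406 = 4117 + sqrt(3094) ≈ 4172.6)
b(x) = -6 + x (b(x) = x - 6 = -6 + x)
(X - 17112)/(c + b(-114)) = (42888 - 17112)/((4117 + sqrt(3094)) + (-6 - 114)) = 25776/((4117 + sqrt(3094)) - 120) = 25776/(3997 + sqrt(3094))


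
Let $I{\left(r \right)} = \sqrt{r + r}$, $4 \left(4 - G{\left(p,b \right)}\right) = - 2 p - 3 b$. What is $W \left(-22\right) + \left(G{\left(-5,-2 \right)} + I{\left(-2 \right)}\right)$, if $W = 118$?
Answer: $-2596 + 2 i \approx -2596.0 + 2.0 i$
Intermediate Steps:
$G{\left(p,b \right)} = 4 + \frac{p}{2} + \frac{3 b}{4}$ ($G{\left(p,b \right)} = 4 - \frac{- 2 p - 3 b}{4} = 4 - \frac{- 3 b - 2 p}{4} = 4 + \left(\frac{p}{2} + \frac{3 b}{4}\right) = 4 + \frac{p}{2} + \frac{3 b}{4}$)
$I{\left(r \right)} = \sqrt{2} \sqrt{r}$ ($I{\left(r \right)} = \sqrt{2 r} = \sqrt{2} \sqrt{r}$)
$W \left(-22\right) + \left(G{\left(-5,-2 \right)} + I{\left(-2 \right)}\right) = 118 \left(-22\right) + \left(\left(4 + \frac{1}{2} \left(-5\right) + \frac{3}{4} \left(-2\right)\right) + \sqrt{2} \sqrt{-2}\right) = -2596 + \left(\left(4 - \frac{5}{2} - \frac{3}{2}\right) + \sqrt{2} i \sqrt{2}\right) = -2596 + \left(0 + 2 i\right) = -2596 + 2 i$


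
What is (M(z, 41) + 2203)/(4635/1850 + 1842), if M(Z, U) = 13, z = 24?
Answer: 819920/682467 ≈ 1.2014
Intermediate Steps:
(M(z, 41) + 2203)/(4635/1850 + 1842) = (13 + 2203)/(4635/1850 + 1842) = 2216/(4635*(1/1850) + 1842) = 2216/(927/370 + 1842) = 2216/(682467/370) = 2216*(370/682467) = 819920/682467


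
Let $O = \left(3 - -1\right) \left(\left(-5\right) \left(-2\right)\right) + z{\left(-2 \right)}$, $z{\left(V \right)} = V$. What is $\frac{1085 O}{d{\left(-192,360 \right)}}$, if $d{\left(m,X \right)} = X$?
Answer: $\frac{4123}{36} \approx 114.53$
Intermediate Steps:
$O = 38$ ($O = \left(3 - -1\right) \left(\left(-5\right) \left(-2\right)\right) - 2 = \left(3 + 1\right) 10 - 2 = 4 \cdot 10 - 2 = 40 - 2 = 38$)
$\frac{1085 O}{d{\left(-192,360 \right)}} = \frac{1085 \cdot 38}{360} = 41230 \cdot \frac{1}{360} = \frac{4123}{36}$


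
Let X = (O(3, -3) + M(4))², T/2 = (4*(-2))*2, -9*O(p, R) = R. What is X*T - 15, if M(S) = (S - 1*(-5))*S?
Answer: -380327/9 ≈ -42259.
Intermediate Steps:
O(p, R) = -R/9
M(S) = S*(5 + S) (M(S) = (S + 5)*S = (5 + S)*S = S*(5 + S))
T = -32 (T = 2*((4*(-2))*2) = 2*(-8*2) = 2*(-16) = -32)
X = 11881/9 (X = (-⅑*(-3) + 4*(5 + 4))² = (⅓ + 4*9)² = (⅓ + 36)² = (109/3)² = 11881/9 ≈ 1320.1)
X*T - 15 = (11881/9)*(-32) - 15 = -380192/9 - 15 = -380327/9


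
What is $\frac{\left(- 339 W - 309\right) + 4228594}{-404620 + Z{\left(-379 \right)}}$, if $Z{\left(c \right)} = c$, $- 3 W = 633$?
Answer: $- \frac{4299814}{404999} \approx -10.617$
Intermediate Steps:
$W = -211$ ($W = \left(- \frac{1}{3}\right) 633 = -211$)
$\frac{\left(- 339 W - 309\right) + 4228594}{-404620 + Z{\left(-379 \right)}} = \frac{\left(\left(-339\right) \left(-211\right) - 309\right) + 4228594}{-404620 - 379} = \frac{\left(71529 - 309\right) + 4228594}{-404999} = \left(71220 + 4228594\right) \left(- \frac{1}{404999}\right) = 4299814 \left(- \frac{1}{404999}\right) = - \frac{4299814}{404999}$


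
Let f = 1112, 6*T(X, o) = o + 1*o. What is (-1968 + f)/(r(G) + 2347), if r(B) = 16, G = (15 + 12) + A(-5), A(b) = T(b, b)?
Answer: -856/2363 ≈ -0.36225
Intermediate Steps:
T(X, o) = o/3 (T(X, o) = (o + 1*o)/6 = (o + o)/6 = (2*o)/6 = o/3)
A(b) = b/3
G = 76/3 (G = (15 + 12) + (⅓)*(-5) = 27 - 5/3 = 76/3 ≈ 25.333)
(-1968 + f)/(r(G) + 2347) = (-1968 + 1112)/(16 + 2347) = -856/2363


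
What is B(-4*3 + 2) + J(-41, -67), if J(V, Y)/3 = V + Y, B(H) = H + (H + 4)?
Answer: -340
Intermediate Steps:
B(H) = 4 + 2*H (B(H) = H + (4 + H) = 4 + 2*H)
J(V, Y) = 3*V + 3*Y (J(V, Y) = 3*(V + Y) = 3*V + 3*Y)
B(-4*3 + 2) + J(-41, -67) = (4 + 2*(-4*3 + 2)) + (3*(-41) + 3*(-67)) = (4 + 2*(-12 + 2)) + (-123 - 201) = (4 + 2*(-10)) - 324 = (4 - 20) - 324 = -16 - 324 = -340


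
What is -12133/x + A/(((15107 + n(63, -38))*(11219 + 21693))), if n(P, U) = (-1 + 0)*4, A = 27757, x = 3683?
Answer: -6030847304457/1830708574288 ≈ -3.2943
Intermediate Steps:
n(P, U) = -4 (n(P, U) = -1*4 = -4)
-12133/x + A/(((15107 + n(63, -38))*(11219 + 21693))) = -12133/3683 + 27757/(((15107 - 4)*(11219 + 21693))) = -12133*1/3683 + 27757/((15103*32912)) = -12133/3683 + 27757/497069936 = -6030847304457/1830708574288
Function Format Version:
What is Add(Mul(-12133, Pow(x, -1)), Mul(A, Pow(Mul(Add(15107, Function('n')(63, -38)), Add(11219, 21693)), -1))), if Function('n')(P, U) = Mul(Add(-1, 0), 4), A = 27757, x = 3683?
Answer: Rational(-6030847304457, 1830708574288) ≈ -3.2943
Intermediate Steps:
Function('n')(P, U) = -4 (Function('n')(P, U) = Mul(-1, 4) = -4)
Add(Mul(-12133, Pow(x, -1)), Mul(A, Pow(Mul(Add(15107, Function('n')(63, -38)), Add(11219, 21693)), -1))) = Add(Mul(-12133, Pow(3683, -1)), Mul(27757, Pow(Mul(Add(15107, -4), Add(11219, 21693)), -1))) = Add(Mul(-12133, Rational(1, 3683)), Mul(27757, Pow(Mul(15103, 32912), -1))) = Add(Rational(-12133, 3683), Mul(27757, Pow(497069936, -1))) = Add(Rational(-12133, 3683), Mul(27757, Rational(1, 497069936))) = Add(Rational(-12133, 3683), Rational(27757, 497069936)) = Rational(-6030847304457, 1830708574288)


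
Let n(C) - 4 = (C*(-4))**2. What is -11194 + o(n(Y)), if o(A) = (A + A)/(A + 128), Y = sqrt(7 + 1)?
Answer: -727544/65 ≈ -11193.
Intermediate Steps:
Y = 2*sqrt(2) (Y = sqrt(8) = 2*sqrt(2) ≈ 2.8284)
n(C) = 4 + 16*C**2 (n(C) = 4 + (C*(-4))**2 = 4 + (-4*C)**2 = 4 + 16*C**2)
o(A) = 2*A/(128 + A) (o(A) = (2*A)/(128 + A) = 2*A/(128 + A))
-11194 + o(n(Y)) = -11194 + 2*(4 + 16*(2*sqrt(2))**2)/(128 + (4 + 16*(2*sqrt(2))**2)) = -11194 + 2*(4 + 16*8)/(128 + (4 + 16*8)) = -11194 + 2*(4 + 128)/(128 + (4 + 128)) = -11194 + 2*132/(128 + 132) = -11194 + 2*132/260 = -11194 + 2*132*(1/260) = -11194 + 66/65 = -727544/65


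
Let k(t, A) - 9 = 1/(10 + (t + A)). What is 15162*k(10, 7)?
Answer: 1233176/9 ≈ 1.3702e+5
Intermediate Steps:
k(t, A) = 9 + 1/(10 + A + t) (k(t, A) = 9 + 1/(10 + (t + A)) = 9 + 1/(10 + (A + t)) = 9 + 1/(10 + A + t))
15162*k(10, 7) = 15162*((91 + 9*7 + 9*10)/(10 + 7 + 10)) = 15162*((91 + 63 + 90)/27) = 15162*((1/27)*244) = 15162*(244/27) = 1233176/9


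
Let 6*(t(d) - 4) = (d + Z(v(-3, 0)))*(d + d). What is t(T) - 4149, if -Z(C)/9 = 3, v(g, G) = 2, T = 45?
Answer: -3875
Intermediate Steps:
Z(C) = -27 (Z(C) = -9*3 = -27)
t(d) = 4 + d*(-27 + d)/3 (t(d) = 4 + ((d - 27)*(d + d))/6 = 4 + ((-27 + d)*(2*d))/6 = 4 + (2*d*(-27 + d))/6 = 4 + d*(-27 + d)/3)
t(T) - 4149 = (4 - 9*45 + (⅓)*45²) - 4149 = (4 - 405 + (⅓)*2025) - 4149 = (4 - 405 + 675) - 4149 = 274 - 4149 = -3875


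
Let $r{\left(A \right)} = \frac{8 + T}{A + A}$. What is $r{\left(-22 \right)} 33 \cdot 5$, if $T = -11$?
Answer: $\frac{45}{4} \approx 11.25$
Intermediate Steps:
$r{\left(A \right)} = - \frac{3}{2 A}$ ($r{\left(A \right)} = \frac{8 - 11}{A + A} = - \frac{3}{2 A}$)
$r{\left(-22 \right)} 33 \cdot 5 = - \frac{3}{2 \left(-22\right)} 33 \cdot 5 = \left(- \frac{3}{2}\right) \left(- \frac{1}{22}\right) 165 = \frac{3}{44} \cdot 165 = \frac{45}{4}$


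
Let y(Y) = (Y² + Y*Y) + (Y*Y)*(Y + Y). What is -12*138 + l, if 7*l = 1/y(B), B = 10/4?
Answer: -2028596/1225 ≈ -1656.0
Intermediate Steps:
B = 5/2 (B = 10*(¼) = 5/2 ≈ 2.5000)
y(Y) = 2*Y² + 2*Y³ (y(Y) = (Y² + Y²) + Y²*(2*Y) = 2*Y² + 2*Y³)
l = 4/1225 (l = 1/(7*((2*(5/2)²*(1 + 5/2)))) = 1/(7*((2*(25/4)*(7/2)))) = 1/(7*(175/4)) = (⅐)*(4/175) = 4/1225 ≈ 0.0032653)
-12*138 + l = -12*138 + 4/1225 = -1656 + 4/1225 = -2028596/1225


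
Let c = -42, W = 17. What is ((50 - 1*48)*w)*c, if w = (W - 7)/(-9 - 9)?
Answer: 140/3 ≈ 46.667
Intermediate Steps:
w = -5/9 (w = (17 - 7)/(-9 - 9) = 10/(-18) = 10*(-1/18) = -5/9 ≈ -0.55556)
((50 - 1*48)*w)*c = ((50 - 1*48)*(-5/9))*(-42) = ((50 - 48)*(-5/9))*(-42) = (2*(-5/9))*(-42) = -10/9*(-42) = 140/3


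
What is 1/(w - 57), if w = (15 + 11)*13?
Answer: 1/281 ≈ 0.0035587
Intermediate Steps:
w = 338 (w = 26*13 = 338)
1/(w - 57) = 1/(338 - 57) = 1/281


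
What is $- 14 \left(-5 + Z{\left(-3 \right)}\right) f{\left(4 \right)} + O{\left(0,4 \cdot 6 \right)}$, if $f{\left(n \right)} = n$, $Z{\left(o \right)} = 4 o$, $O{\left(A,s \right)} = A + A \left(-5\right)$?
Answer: $952$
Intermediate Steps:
$O{\left(A,s \right)} = - 4 A$ ($O{\left(A,s \right)} = A - 5 A = - 4 A$)
$- 14 \left(-5 + Z{\left(-3 \right)}\right) f{\left(4 \right)} + O{\left(0,4 \cdot 6 \right)} = - 14 \left(-5 + 4 \left(-3\right)\right) 4 - 0 = - 14 \left(-5 - 12\right) 4 + 0 = - 14 \left(\left(-17\right) 4\right) + 0 = \left(-14\right) \left(-68\right) + 0 = 952 + 0 = 952$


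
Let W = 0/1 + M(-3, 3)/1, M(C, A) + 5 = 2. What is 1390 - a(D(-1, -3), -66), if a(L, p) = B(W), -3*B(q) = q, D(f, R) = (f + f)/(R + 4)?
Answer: 1389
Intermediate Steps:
M(C, A) = -3 (M(C, A) = -5 + 2 = -3)
W = -3 (W = 0/1 - 3/1 = 0*1 - 3*1 = 0 - 3 = -3)
D(f, R) = 2*f/(4 + R) (D(f, R) = (2*f)/(4 + R) = 2*f/(4 + R))
B(q) = -q/3
a(L, p) = 1 (a(L, p) = -⅓*(-3) = 1)
1390 - a(D(-1, -3), -66) = 1390 - 1*1 = 1390 - 1 = 1389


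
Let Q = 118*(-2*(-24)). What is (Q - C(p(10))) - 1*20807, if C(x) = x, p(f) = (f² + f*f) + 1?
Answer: -15344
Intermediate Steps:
p(f) = 1 + 2*f² (p(f) = (f² + f²) + 1 = 2*f² + 1 = 1 + 2*f²)
Q = 5664 (Q = 118*48 = 5664)
(Q - C(p(10))) - 1*20807 = (5664 - (1 + 2*10²)) - 1*20807 = (5664 - (1 + 2*100)) - 20807 = (5664 - (1 + 200)) - 20807 = (5664 - 1*201) - 20807 = (5664 - 201) - 20807 = 5463 - 20807 = -15344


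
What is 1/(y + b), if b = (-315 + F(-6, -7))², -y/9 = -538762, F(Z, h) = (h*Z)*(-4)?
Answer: 1/5082147 ≈ 1.9677e-7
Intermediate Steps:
F(Z, h) = -4*Z*h (F(Z, h) = (Z*h)*(-4) = -4*Z*h)
y = 4848858 (y = -9*(-538762) = 4848858)
b = 233289 (b = (-315 - 4*(-6)*(-7))² = (-315 - 168)² = (-483)² = 233289)
1/(y + b) = 1/(4848858 + 233289) = 1/5082147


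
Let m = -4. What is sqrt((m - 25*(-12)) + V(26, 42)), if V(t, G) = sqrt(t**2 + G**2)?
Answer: sqrt(296 + 2*sqrt(610)) ≈ 18.585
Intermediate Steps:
V(t, G) = sqrt(G**2 + t**2)
sqrt((m - 25*(-12)) + V(26, 42)) = sqrt((-4 - 25*(-12)) + sqrt(42**2 + 26**2)) = sqrt((-4 + 300) + sqrt(1764 + 676)) = sqrt(296 + sqrt(2440)) = sqrt(296 + 2*sqrt(610))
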